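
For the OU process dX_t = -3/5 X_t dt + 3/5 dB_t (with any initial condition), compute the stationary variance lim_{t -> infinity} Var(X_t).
lim Var(X_t) = 3/10

The OU SDE dX = -theta X dt + sigma dB admits the integrating factor exp(theta t): d(exp(theta t) X_t) = sigma exp(theta t) dB_t. Integrating from 0 to t gives X_t = x_0 * exp(-theta t) + sigma * int_0^t exp(-theta (t-s)) dB_s for any initial x_0. The Itô integral has variance (by the Itô isometry) sigma^2 * int_0^t exp(-2 theta (t - s)) ds = sigma^2 * (1 - exp(-2 theta t)) / (2 theta), independent of x_0.
With theta = 3/5, sigma = 3/5:
  Var(X_t) = (3/5)^2 * (1 - exp(-2*3/5 t)) / (2 * 3/5) = 3/10 - 3*exp(-6*t/5)/10.
As t -> infinity, exp(-2*3/5 t) -> 0, so the stationary variance is sigma^2 / (2 theta) = 3/10.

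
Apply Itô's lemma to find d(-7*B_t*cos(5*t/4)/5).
d(-7*B_t*cos(5*t/4)/5) = (7*B_t*sin(5*t/4)/4) dt + (-7*cos(5*t/4)/5) dB_t

Itô's formula for f(t, x): d f(t, B_t) = (f_t + (1/2) f_xx) dt + f_x dB_t. Compute partials of f(t, x) = -7*x*cos(5*t/4)/5:
  f_t(t,x)  = 7*x*sin(5*t/4)/4
  f_x(t,x)  = -7*cos(5*t/4)/5
  f_xx(t,x) = 0
Assemble drift = f_t + (1/2) f_xx = 7*x*sin(5*t/4)/4 and diffusion = f_x = -7*cos(5*t/4)/5. Substituting x = B_t:
  d(-7*B_t*cos(5*t/4)/5) = (7*B_t*sin(5*t/4)/4) dt + (-7*cos(5*t/4)/5) dB_t.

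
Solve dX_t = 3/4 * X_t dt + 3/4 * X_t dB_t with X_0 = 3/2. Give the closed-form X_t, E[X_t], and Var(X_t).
X_t = 3/2 * exp((15/32) t + (3/4) B_t); E[X_t] = 3*exp(3*t/4)/2; Var(X_t) = 9*(exp(9*t/16) - 1)*exp(3*t/2)/4

For GBM dX = mu X dt + sigma X dB with X_0 = x_0, apply Itô to Y = log X: dY = (mu - sigma^2/2) dt + sigma dB, so Y_t = log(x_0) + (mu - sigma^2/2) t + sigma B_t and hence X_t = x_0 * exp((mu - sigma^2/2) t + sigma B_t).
With mu = 3/4, sigma = 3/4, x_0 = 3/2, this gives:
  X_t = 3/2 * exp((15/32) * t + (3/4) * B_t).
Since sigma*B_t ~ Normal(0, sigma^2 t), E[exp(sigma*B_t)] = exp(sigma^2 t / 2); so E[X_t] = x_0 * exp((mu - sigma^2/2) t) * exp(sigma^2 t / 2) = x_0 * exp(mu t) = 3*exp(3*t/4)/2.
Var(X_t) = E[X_t^2] - (E[X_t])^2 = x_0^2 * exp(2 mu t) * (exp(sigma^2 t) - 1) = 9*(exp(9*t/16) - 1)*exp(3*t/2)/4.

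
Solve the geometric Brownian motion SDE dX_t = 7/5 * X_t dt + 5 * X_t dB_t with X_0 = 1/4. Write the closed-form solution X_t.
X_t = 1/4 * exp((-111/10) * t + (5) * B_t)

For GBM dX = mu X dt + sigma X dB with X_0 = x_0, apply Itô to Y = log X: dY = (mu - sigma^2/2) dt + sigma dB, so Y_t = log(x_0) + (mu - sigma^2/2) t + sigma B_t and hence X_t = x_0 * exp((mu - sigma^2/2) t + sigma B_t).
With mu = 7/5, sigma = 5, x_0 = 1/4, this gives:
  X_t = 1/4 * exp((-111/10) * t + (5) * B_t).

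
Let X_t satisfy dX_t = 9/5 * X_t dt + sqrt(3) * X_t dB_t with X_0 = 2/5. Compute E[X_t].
E[X_t] = 2*exp(9*t/5)/5

For GBM dX = mu X dt + sigma X dB with X_0 = x_0, apply Itô to Y = log X: dY = (mu - sigma^2/2) dt + sigma dB, so Y_t = log(x_0) + (mu - sigma^2/2) t + sigma B_t and hence X_t = x_0 * exp((mu - sigma^2/2) t + sigma B_t).
With mu = 9/5, sigma = sqrt(3), x_0 = 2/5, this gives:
  X_t = 2/5 * exp((3/10) * t + (sqrt(3)) * B_t).
Since sigma*B_t ~ Normal(0, sigma^2 t), E[exp(sigma*B_t)] = exp(sigma^2 t / 2); so E[X_t] = x_0 * exp((mu - sigma^2/2) t) * exp(sigma^2 t / 2) = x_0 * exp(mu t) = 2*exp(9*t/5)/5.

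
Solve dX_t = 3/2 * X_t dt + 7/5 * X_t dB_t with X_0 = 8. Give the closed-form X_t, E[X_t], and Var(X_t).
X_t = 8 * exp((13/25) t + (7/5) B_t); E[X_t] = 8*exp(3*t/2); Var(X_t) = 64*(exp(49*t/25) - 1)*exp(3*t)

For GBM dX = mu X dt + sigma X dB with X_0 = x_0, apply Itô to Y = log X: dY = (mu - sigma^2/2) dt + sigma dB, so Y_t = log(x_0) + (mu - sigma^2/2) t + sigma B_t and hence X_t = x_0 * exp((mu - sigma^2/2) t + sigma B_t).
With mu = 3/2, sigma = 7/5, x_0 = 8, this gives:
  X_t = 8 * exp((13/25) * t + (7/5) * B_t).
Since sigma*B_t ~ Normal(0, sigma^2 t), E[exp(sigma*B_t)] = exp(sigma^2 t / 2); so E[X_t] = x_0 * exp((mu - sigma^2/2) t) * exp(sigma^2 t / 2) = x_0 * exp(mu t) = 8*exp(3*t/2).
Var(X_t) = E[X_t^2] - (E[X_t])^2 = x_0^2 * exp(2 mu t) * (exp(sigma^2 t) - 1) = 64*(exp(49*t/25) - 1)*exp(3*t).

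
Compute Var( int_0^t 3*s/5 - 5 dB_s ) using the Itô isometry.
Var = t*(3*t^2 - 75*t + 625)/25

The Itô integral of a deterministic integrand f(s) has mean 0 because each increment f(s) * (B_{s+ds} - B_s) has mean 0. By the Itô isometry:
  Var( int_0^t f(s) dB_s ) = E[ (int_0^t f(s) dB_s)^2 ] = int_0^t f(s)^2 ds.
Here f(s) = 3*s/5 - 5, so f(s)^2 = (3*s - 25)^2/25. Integrate:
  int_0^t ((3*s - 25)^2/25) ds = t*(3*t^2 - 75*t + 625)/25.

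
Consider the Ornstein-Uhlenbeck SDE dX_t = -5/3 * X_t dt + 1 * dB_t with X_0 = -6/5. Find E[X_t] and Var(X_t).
E[X_t] = -6*exp(-5*t/3)/5; Var(X_t) = 3/10 - 3*exp(-10*t/3)/10

The OU SDE dX = -theta X dt + sigma dB admits the integrating factor exp(theta t): d(exp(theta t) X_t) = sigma exp(theta t) dB_t. Integrating from 0 to t:
  X_t = x_0 * exp(-theta t) + sigma * int_0^t exp(-theta (t-s)) dB_s.
The Itô integral has mean 0 and (by the Itô isometry) variance sigma^2 * int_0^t exp(-2 theta (t - s)) ds = sigma^2 * (1 - exp(-2 theta t)) / (2 theta).
With theta = 5/3, sigma = 1, x_0 = -6/5:
  E[X_t] = -6/5 * exp(-5/3 t) = -6*exp(-5*t/3)/5
  Var(X_t) = (1)^2 * (1 - exp(-2*5/3 t)) / (2 * 5/3) = 3/10 - 3*exp(-10*t/3)/10.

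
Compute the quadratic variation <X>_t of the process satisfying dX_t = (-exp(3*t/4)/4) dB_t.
<X>_t = exp(3*t/2)/24 - 1/24

For an Itô process dX_t = a(t) dt + b(t) dB_t, the quadratic variation is <X>_t = int_0^t b(s)^2 ds (the drift term does not contribute). Here b(s) = -exp(3*s/4)/4, so
  b(s)^2 = exp(3*s/2)/16.
Integrating from 0 to t:
  <X>_t = int_0^t (exp(3*s/2)/16) ds = exp(3*t/2)/24 - 1/24.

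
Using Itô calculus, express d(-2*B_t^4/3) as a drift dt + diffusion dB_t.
d(-2*B_t^4/3) = (-4*B_t^2) dt + (-8*B_t^3/3) dB_t

Itô's formula for f(B_t) gives d f(B_t) = f'(B_t) dB_t + (1/2) f''(B_t) dt. Compute derivatives of f(x) = -2*x^4/3:
  f'(x)  = -8*x^3/3
  f''(x) = -8*x^2
Substitute x = B_t and multiply the f'' term by 1/2:
  drift     = (1/2) * (-8*x^2) evaluated at B_t = -4*B_t^2
  diffusion = (-8*x^3/3) evaluated at B_t = -8*B_t^3/3
Therefore d(-2*B_t^4/3) = (-4*B_t^2) dt + (-8*B_t^3/3) dB_t.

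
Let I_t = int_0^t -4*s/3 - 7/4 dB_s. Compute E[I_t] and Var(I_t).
E[I_t] = 0; Var(I_t) = t*(256*t^2 + 1008*t + 1323)/432

The Itô integral of a deterministic integrand f(s) has mean 0 because each increment f(s) * (B_{s+ds} - B_s) has mean 0. By the Itô isometry:
  Var( int_0^t f(s) dB_s ) = E[ (int_0^t f(s) dB_s)^2 ] = int_0^t f(s)^2 ds.
Here f(s) = -4*s/3 - 7/4, so f(s)^2 = (16*s + 21)^2/144. Integrate:
  int_0^t ((16*s + 21)^2/144) ds = t*(256*t^2 + 1008*t + 1323)/432.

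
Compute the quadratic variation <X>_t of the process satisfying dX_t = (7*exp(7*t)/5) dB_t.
<X>_t = 7*exp(14*t)/50 - 7/50

For an Itô process dX_t = a(t) dt + b(t) dB_t, the quadratic variation is <X>_t = int_0^t b(s)^2 ds (the drift term does not contribute). Here b(s) = 7*exp(7*s)/5, so
  b(s)^2 = 49*exp(14*s)/25.
Integrating from 0 to t:
  <X>_t = int_0^t (49*exp(14*s)/25) ds = 7*exp(14*t)/50 - 7/50.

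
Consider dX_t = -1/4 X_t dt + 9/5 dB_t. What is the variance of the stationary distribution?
lim Var(X_t) = 162/25

The OU SDE dX = -theta X dt + sigma dB admits the integrating factor exp(theta t): d(exp(theta t) X_t) = sigma exp(theta t) dB_t. Integrating from 0 to t gives X_t = x_0 * exp(-theta t) + sigma * int_0^t exp(-theta (t-s)) dB_s for any initial x_0. The Itô integral has variance (by the Itô isometry) sigma^2 * int_0^t exp(-2 theta (t - s)) ds = sigma^2 * (1 - exp(-2 theta t)) / (2 theta), independent of x_0.
With theta = 1/4, sigma = 9/5:
  Var(X_t) = (9/5)^2 * (1 - exp(-2*1/4 t)) / (2 * 1/4) = 162/25 - 162*exp(-t/2)/25.
As t -> infinity, exp(-2*1/4 t) -> 0, so the stationary variance is sigma^2 / (2 theta) = 162/25.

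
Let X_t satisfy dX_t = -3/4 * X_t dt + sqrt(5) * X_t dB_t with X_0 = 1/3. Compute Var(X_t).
Var(X_t) = (exp(5*t) - 1)*exp(-3*t/2)/9

For GBM dX = mu X dt + sigma X dB with X_0 = x_0, apply Itô to Y = log X: dY = (mu - sigma^2/2) dt + sigma dB, so Y_t = log(x_0) + (mu - sigma^2/2) t + sigma B_t and hence X_t = x_0 * exp((mu - sigma^2/2) t + sigma B_t).
With mu = -3/4, sigma = sqrt(5), x_0 = 1/3, this gives:
  X_t = 1/3 * exp((-13/4) * t + (sqrt(5)) * B_t).
Since sigma*B_t ~ Normal(0, sigma^2 t), E[exp(sigma*B_t)] = exp(sigma^2 t / 2); so E[X_t] = x_0 * exp((mu - sigma^2/2) t) * exp(sigma^2 t / 2) = x_0 * exp(mu t) = exp(-3*t/4)/3.
Var(X_t) = E[X_t^2] - (E[X_t])^2 = x_0^2 * exp(2 mu t) * (exp(sigma^2 t) - 1) = (exp(5*t) - 1)*exp(-3*t/2)/9.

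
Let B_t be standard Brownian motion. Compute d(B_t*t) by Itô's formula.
d(B_t*t) = (B_t) dt + (t) dB_t

Itô's formula for f(t, x): d f(t, B_t) = (f_t + (1/2) f_xx) dt + f_x dB_t. Compute partials of f(t, x) = t*x:
  f_t(t,x)  = x
  f_x(t,x)  = t
  f_xx(t,x) = 0
Assemble drift = f_t + (1/2) f_xx = x and diffusion = f_x = t. Substituting x = B_t:
  d(B_t*t) = (B_t) dt + (t) dB_t.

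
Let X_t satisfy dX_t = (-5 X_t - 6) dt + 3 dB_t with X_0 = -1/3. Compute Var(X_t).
Var(X_t) = 9/10 - 9*exp(-10*t)/10

The variance V(t) = Var(X_t) satisfies V'(t) = 2 a V(t) + c^2 with V(0) = 0 (drift coefficient is linear in X, diffusion is constant). With a = -5, c = 3, the solution is
  V(t) = (c^2 / (2 a)) * (exp(2 a t) - 1)
       = (3^2 / (2*(-5))) * (exp((-10) t) - 1)
       = 9/10 - 9*exp(-10*t)/10.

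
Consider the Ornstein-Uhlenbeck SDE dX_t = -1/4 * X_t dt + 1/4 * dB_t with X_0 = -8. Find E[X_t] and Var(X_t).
E[X_t] = -8*exp(-t/4); Var(X_t) = 1/8 - exp(-t/2)/8

The OU SDE dX = -theta X dt + sigma dB admits the integrating factor exp(theta t): d(exp(theta t) X_t) = sigma exp(theta t) dB_t. Integrating from 0 to t:
  X_t = x_0 * exp(-theta t) + sigma * int_0^t exp(-theta (t-s)) dB_s.
The Itô integral has mean 0 and (by the Itô isometry) variance sigma^2 * int_0^t exp(-2 theta (t - s)) ds = sigma^2 * (1 - exp(-2 theta t)) / (2 theta).
With theta = 1/4, sigma = 1/4, x_0 = -8:
  E[X_t] = -8 * exp(-1/4 t) = -8*exp(-t/4)
  Var(X_t) = (1/4)^2 * (1 - exp(-2*1/4 t)) / (2 * 1/4) = 1/8 - exp(-t/2)/8.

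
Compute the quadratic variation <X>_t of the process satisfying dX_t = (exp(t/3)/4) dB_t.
<X>_t = 3*exp(2*t/3)/32 - 3/32

For an Itô process dX_t = a(t) dt + b(t) dB_t, the quadratic variation is <X>_t = int_0^t b(s)^2 ds (the drift term does not contribute). Here b(s) = exp(s/3)/4, so
  b(s)^2 = exp(2*s/3)/16.
Integrating from 0 to t:
  <X>_t = int_0^t (exp(2*s/3)/16) ds = 3*exp(2*t/3)/32 - 3/32.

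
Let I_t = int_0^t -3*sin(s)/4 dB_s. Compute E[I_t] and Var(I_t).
E[I_t] = 0; Var(I_t) = 9*t/32 - 9*sin(2*t)/64

The Itô integral of a deterministic integrand f(s) has mean 0 because each increment f(s) * (B_{s+ds} - B_s) has mean 0. By the Itô isometry:
  Var( int_0^t f(s) dB_s ) = E[ (int_0^t f(s) dB_s)^2 ] = int_0^t f(s)^2 ds.
Here f(s) = -3*sin(s)/4, so f(s)^2 = 9*sin(s)^2/16. Integrate:
  int_0^t (9*sin(s)^2/16) ds = 9*t/32 - 9*sin(2*t)/64.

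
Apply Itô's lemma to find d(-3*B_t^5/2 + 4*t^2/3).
d(-3*B_t^5/2 + 4*t^2/3) = (-15*B_t^3 + 8*t/3) dt + (-15*B_t^4/2) dB_t

Itô's formula for f(t, x): d f(t, B_t) = (f_t + (1/2) f_xx) dt + f_x dB_t. Compute partials of f(t, x) = 4*t^2/3 - 3*x^5/2:
  f_t(t,x)  = 8*t/3
  f_x(t,x)  = -15*x^4/2
  f_xx(t,x) = -30*x^3
Assemble drift = f_t + (1/2) f_xx = 8*t/3 - 15*x^3 and diffusion = f_x = -15*x^4/2. Substituting x = B_t:
  d(-3*B_t^5/2 + 4*t^2/3) = (-15*B_t^3 + 8*t/3) dt + (-15*B_t^4/2) dB_t.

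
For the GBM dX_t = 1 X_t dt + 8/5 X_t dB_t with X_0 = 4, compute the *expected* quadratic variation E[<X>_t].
E[<X>_t] = 512*exp(114*t/25)/57 - 512/57

<X>_t = int_0^t ((8/5) * X_s)^2 ds. Taking expectation inside the integral: E[<X>_t] = (8/5)^2 * int_0^t E[X_s^2] ds. For GBM, E[X_s^2] = x_0^2 * exp((2 mu + sigma^2) s). Integrating:
  E[<X>_t] = (8/5)^2 * 4^2 * (exp((2*1 + (8/5)^2) t) - 1) / (2*1 + (8/5)^2)
           = (8/5)^2 * 4^2 * (exp((114/25) t) - 1) / (114/25) = 512*exp(114*t/25)/57 - 512/57.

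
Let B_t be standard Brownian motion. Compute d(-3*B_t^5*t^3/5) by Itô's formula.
d(-3*B_t^5*t^3/5) = (B_t^3*t^2*(-9*B_t^2/5 - 6*t)) dt + (-3*B_t^4*t^3) dB_t

Itô's formula for f(t, x): d f(t, B_t) = (f_t + (1/2) f_xx) dt + f_x dB_t. Compute partials of f(t, x) = -3*t^3*x^5/5:
  f_t(t,x)  = -9*t^2*x^5/5
  f_x(t,x)  = -3*t^3*x^4
  f_xx(t,x) = -12*t^3*x^3
Assemble drift = f_t + (1/2) f_xx = t^2*x^3*(-6*t - 9*x^2/5) and diffusion = f_x = -3*t^3*x^4. Substituting x = B_t:
  d(-3*B_t^5*t^3/5) = (B_t^3*t^2*(-9*B_t^2/5 - 6*t)) dt + (-3*B_t^4*t^3) dB_t.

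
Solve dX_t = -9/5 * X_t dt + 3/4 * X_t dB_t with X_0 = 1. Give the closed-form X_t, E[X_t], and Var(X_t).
X_t = 1 * exp((-333/160) t + (3/4) B_t); E[X_t] = exp(-9*t/5); Var(X_t) = (exp(9*t/16) - 1)*exp(-18*t/5)

For GBM dX = mu X dt + sigma X dB with X_0 = x_0, apply Itô to Y = log X: dY = (mu - sigma^2/2) dt + sigma dB, so Y_t = log(x_0) + (mu - sigma^2/2) t + sigma B_t and hence X_t = x_0 * exp((mu - sigma^2/2) t + sigma B_t).
With mu = -9/5, sigma = 3/4, x_0 = 1, this gives:
  X_t = 1 * exp((-333/160) * t + (3/4) * B_t).
Since sigma*B_t ~ Normal(0, sigma^2 t), E[exp(sigma*B_t)] = exp(sigma^2 t / 2); so E[X_t] = x_0 * exp((mu - sigma^2/2) t) * exp(sigma^2 t / 2) = x_0 * exp(mu t) = exp(-9*t/5).
Var(X_t) = E[X_t^2] - (E[X_t])^2 = x_0^2 * exp(2 mu t) * (exp(sigma^2 t) - 1) = (exp(9*t/16) - 1)*exp(-18*t/5).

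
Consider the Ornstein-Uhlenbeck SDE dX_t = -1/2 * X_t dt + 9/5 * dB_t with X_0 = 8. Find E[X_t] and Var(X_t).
E[X_t] = 8*exp(-t/2); Var(X_t) = 81/25 - 81*exp(-t)/25

The OU SDE dX = -theta X dt + sigma dB admits the integrating factor exp(theta t): d(exp(theta t) X_t) = sigma exp(theta t) dB_t. Integrating from 0 to t:
  X_t = x_0 * exp(-theta t) + sigma * int_0^t exp(-theta (t-s)) dB_s.
The Itô integral has mean 0 and (by the Itô isometry) variance sigma^2 * int_0^t exp(-2 theta (t - s)) ds = sigma^2 * (1 - exp(-2 theta t)) / (2 theta).
With theta = 1/2, sigma = 9/5, x_0 = 8:
  E[X_t] = 8 * exp(-1/2 t) = 8*exp(-t/2)
  Var(X_t) = (9/5)^2 * (1 - exp(-2*1/2 t)) / (2 * 1/2) = 81/25 - 81*exp(-t)/25.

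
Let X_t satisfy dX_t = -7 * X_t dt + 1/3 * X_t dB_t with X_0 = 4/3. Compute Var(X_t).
Var(X_t) = (16*exp(t/9) - 16)*exp(-14*t)/9

For GBM dX = mu X dt + sigma X dB with X_0 = x_0, apply Itô to Y = log X: dY = (mu - sigma^2/2) dt + sigma dB, so Y_t = log(x_0) + (mu - sigma^2/2) t + sigma B_t and hence X_t = x_0 * exp((mu - sigma^2/2) t + sigma B_t).
With mu = -7, sigma = 1/3, x_0 = 4/3, this gives:
  X_t = 4/3 * exp((-127/18) * t + (1/3) * B_t).
Since sigma*B_t ~ Normal(0, sigma^2 t), E[exp(sigma*B_t)] = exp(sigma^2 t / 2); so E[X_t] = x_0 * exp((mu - sigma^2/2) t) * exp(sigma^2 t / 2) = x_0 * exp(mu t) = 4*exp(-7*t)/3.
Var(X_t) = E[X_t^2] - (E[X_t])^2 = x_0^2 * exp(2 mu t) * (exp(sigma^2 t) - 1) = (16*exp(t/9) - 16)*exp(-14*t)/9.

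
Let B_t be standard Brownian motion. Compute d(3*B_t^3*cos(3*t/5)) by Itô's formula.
d(3*B_t^3*cos(3*t/5)) = (9*B_t*(-B_t^2*sin(3*t/5) + 5*cos(3*t/5))/5) dt + (9*B_t^2*cos(3*t/5)) dB_t

Itô's formula for f(t, x): d f(t, B_t) = (f_t + (1/2) f_xx) dt + f_x dB_t. Compute partials of f(t, x) = 3*x^3*cos(3*t/5):
  f_t(t,x)  = -9*x^3*sin(3*t/5)/5
  f_x(t,x)  = 9*x^2*cos(3*t/5)
  f_xx(t,x) = 18*x*cos(3*t/5)
Assemble drift = f_t + (1/2) f_xx = 9*x*(-x^2*sin(3*t/5) + 5*cos(3*t/5))/5 and diffusion = f_x = 9*x^2*cos(3*t/5). Substituting x = B_t:
  d(3*B_t^3*cos(3*t/5)) = (9*B_t*(-B_t^2*sin(3*t/5) + 5*cos(3*t/5))/5) dt + (9*B_t^2*cos(3*t/5)) dB_t.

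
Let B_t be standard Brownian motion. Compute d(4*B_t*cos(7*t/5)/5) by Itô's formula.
d(4*B_t*cos(7*t/5)/5) = (-28*B_t*sin(7*t/5)/25) dt + (4*cos(7*t/5)/5) dB_t

Itô's formula for f(t, x): d f(t, B_t) = (f_t + (1/2) f_xx) dt + f_x dB_t. Compute partials of f(t, x) = 4*x*cos(7*t/5)/5:
  f_t(t,x)  = -28*x*sin(7*t/5)/25
  f_x(t,x)  = 4*cos(7*t/5)/5
  f_xx(t,x) = 0
Assemble drift = f_t + (1/2) f_xx = -28*x*sin(7*t/5)/25 and diffusion = f_x = 4*cos(7*t/5)/5. Substituting x = B_t:
  d(4*B_t*cos(7*t/5)/5) = (-28*B_t*sin(7*t/5)/25) dt + (4*cos(7*t/5)/5) dB_t.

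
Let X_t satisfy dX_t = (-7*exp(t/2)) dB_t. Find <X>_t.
<X>_t = 49*exp(t) - 49

For an Itô process dX_t = a(t) dt + b(t) dB_t, the quadratic variation is <X>_t = int_0^t b(s)^2 ds (the drift term does not contribute). Here b(s) = -7*exp(s/2), so
  b(s)^2 = 49*exp(s).
Integrating from 0 to t:
  <X>_t = int_0^t (49*exp(s)) ds = 49*exp(t) - 49.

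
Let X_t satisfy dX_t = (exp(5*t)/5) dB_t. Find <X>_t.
<X>_t = exp(10*t)/250 - 1/250

For an Itô process dX_t = a(t) dt + b(t) dB_t, the quadratic variation is <X>_t = int_0^t b(s)^2 ds (the drift term does not contribute). Here b(s) = exp(5*s)/5, so
  b(s)^2 = exp(10*s)/25.
Integrating from 0 to t:
  <X>_t = int_0^t (exp(10*s)/25) ds = exp(10*t)/250 - 1/250.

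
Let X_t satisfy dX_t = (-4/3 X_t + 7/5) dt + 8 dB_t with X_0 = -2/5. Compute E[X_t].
E[X_t] = 21/20 - 29*exp(-4*t/3)/20

Taking expectations and using E[dB_t] = 0, the mean m(t) = E[X_t] satisfies the ODE m'(t) = a m(t) + b with m(0) = x_0. With a = -4/3, b = 7/5, x_0 = -2/5, the solution is
  m(t) = x_0 * exp(a t) + (b/a) * (exp(a t) - 1)
       = (-2/5) * exp((-4/3) t) + ((7/5)/(-4/3)) * (exp((-4/3) t) - 1)
       = 21/20 - 29*exp(-4*t/3)/20.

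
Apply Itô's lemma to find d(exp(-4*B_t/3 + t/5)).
d(exp(-4*B_t/3 + t/5)) = (49*exp(-4*B_t/3 + t/5)/45) dt + (-4*exp(-4*B_t/3 + t/5)/3) dB_t

Itô's formula for f(t, x): d f(t, B_t) = (f_t + (1/2) f_xx) dt + f_x dB_t. Compute partials of f(t, x) = exp(t/5 - 4*x/3):
  f_t(t,x)  = exp(t/5 - 4*x/3)/5
  f_x(t,x)  = -4*exp(t/5 - 4*x/3)/3
  f_xx(t,x) = 16*exp(t/5 - 4*x/3)/9
Assemble drift = f_t + (1/2) f_xx = 49*exp(t/5 - 4*x/3)/45 and diffusion = f_x = -4*exp(t/5 - 4*x/3)/3. Substituting x = B_t:
  d(exp(-4*B_t/3 + t/5)) = (49*exp(-4*B_t/3 + t/5)/45) dt + (-4*exp(-4*B_t/3 + t/5)/3) dB_t.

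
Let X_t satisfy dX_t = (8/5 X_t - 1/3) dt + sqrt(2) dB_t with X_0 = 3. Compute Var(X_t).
Var(X_t) = 5*exp(16*t/5)/8 - 5/8

The variance V(t) = Var(X_t) satisfies V'(t) = 2 a V(t) + c^2 with V(0) = 0 (drift coefficient is linear in X, diffusion is constant). With a = 8/5, c = sqrt(2), the solution is
  V(t) = (c^2 / (2 a)) * (exp(2 a t) - 1)
       = (sqrt(2)^2 / (2*(8/5))) * (exp((16/5) t) - 1)
       = 5*exp(16*t/5)/8 - 5/8.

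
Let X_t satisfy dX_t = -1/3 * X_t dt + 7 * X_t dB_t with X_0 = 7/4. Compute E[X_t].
E[X_t] = 7*exp(-t/3)/4

For GBM dX = mu X dt + sigma X dB with X_0 = x_0, apply Itô to Y = log X: dY = (mu - sigma^2/2) dt + sigma dB, so Y_t = log(x_0) + (mu - sigma^2/2) t + sigma B_t and hence X_t = x_0 * exp((mu - sigma^2/2) t + sigma B_t).
With mu = -1/3, sigma = 7, x_0 = 7/4, this gives:
  X_t = 7/4 * exp((-149/6) * t + (7) * B_t).
Since sigma*B_t ~ Normal(0, sigma^2 t), E[exp(sigma*B_t)] = exp(sigma^2 t / 2); so E[X_t] = x_0 * exp((mu - sigma^2/2) t) * exp(sigma^2 t / 2) = x_0 * exp(mu t) = 7*exp(-t/3)/4.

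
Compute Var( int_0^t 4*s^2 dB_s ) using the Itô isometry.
Var = 16*t^5/5

The Itô integral of a deterministic integrand f(s) has mean 0 because each increment f(s) * (B_{s+ds} - B_s) has mean 0. By the Itô isometry:
  Var( int_0^t f(s) dB_s ) = E[ (int_0^t f(s) dB_s)^2 ] = int_0^t f(s)^2 ds.
Here f(s) = 4*s^2, so f(s)^2 = 16*s^4. Integrate:
  int_0^t (16*s^4) ds = 16*t^5/5.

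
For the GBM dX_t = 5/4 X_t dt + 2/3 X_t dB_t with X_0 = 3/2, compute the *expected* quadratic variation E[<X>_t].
E[<X>_t] = 18*exp(53*t/18)/53 - 18/53

<X>_t = int_0^t ((2/3) * X_s)^2 ds. Taking expectation inside the integral: E[<X>_t] = (2/3)^2 * int_0^t E[X_s^2] ds. For GBM, E[X_s^2] = x_0^2 * exp((2 mu + sigma^2) s). Integrating:
  E[<X>_t] = (2/3)^2 * (3/2)^2 * (exp((2*(5/4) + (2/3)^2) t) - 1) / (2*(5/4) + (2/3)^2)
           = (2/3)^2 * (3/2)^2 * (exp((53/18) t) - 1) / (53/18) = 18*exp(53*t/18)/53 - 18/53.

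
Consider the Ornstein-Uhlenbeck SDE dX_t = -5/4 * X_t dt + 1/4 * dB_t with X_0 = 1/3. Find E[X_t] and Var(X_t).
E[X_t] = exp(-5*t/4)/3; Var(X_t) = 1/40 - exp(-5*t/2)/40

The OU SDE dX = -theta X dt + sigma dB admits the integrating factor exp(theta t): d(exp(theta t) X_t) = sigma exp(theta t) dB_t. Integrating from 0 to t:
  X_t = x_0 * exp(-theta t) + sigma * int_0^t exp(-theta (t-s)) dB_s.
The Itô integral has mean 0 and (by the Itô isometry) variance sigma^2 * int_0^t exp(-2 theta (t - s)) ds = sigma^2 * (1 - exp(-2 theta t)) / (2 theta).
With theta = 5/4, sigma = 1/4, x_0 = 1/3:
  E[X_t] = 1/3 * exp(-5/4 t) = exp(-5*t/4)/3
  Var(X_t) = (1/4)^2 * (1 - exp(-2*5/4 t)) / (2 * 5/4) = 1/40 - exp(-5*t/2)/40.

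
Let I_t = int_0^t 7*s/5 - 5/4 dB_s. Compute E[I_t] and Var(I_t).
E[I_t] = 0; Var(I_t) = t*(784*t^2 - 2100*t + 1875)/1200

The Itô integral of a deterministic integrand f(s) has mean 0 because each increment f(s) * (B_{s+ds} - B_s) has mean 0. By the Itô isometry:
  Var( int_0^t f(s) dB_s ) = E[ (int_0^t f(s) dB_s)^2 ] = int_0^t f(s)^2 ds.
Here f(s) = 7*s/5 - 5/4, so f(s)^2 = (28*s - 25)^2/400. Integrate:
  int_0^t ((28*s - 25)^2/400) ds = t*(784*t^2 - 2100*t + 1875)/1200.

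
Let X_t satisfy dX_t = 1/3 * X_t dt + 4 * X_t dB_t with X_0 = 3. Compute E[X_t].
E[X_t] = 3*exp(t/3)

For GBM dX = mu X dt + sigma X dB with X_0 = x_0, apply Itô to Y = log X: dY = (mu - sigma^2/2) dt + sigma dB, so Y_t = log(x_0) + (mu - sigma^2/2) t + sigma B_t and hence X_t = x_0 * exp((mu - sigma^2/2) t + sigma B_t).
With mu = 1/3, sigma = 4, x_0 = 3, this gives:
  X_t = 3 * exp((-23/3) * t + (4) * B_t).
Since sigma*B_t ~ Normal(0, sigma^2 t), E[exp(sigma*B_t)] = exp(sigma^2 t / 2); so E[X_t] = x_0 * exp((mu - sigma^2/2) t) * exp(sigma^2 t / 2) = x_0 * exp(mu t) = 3*exp(t/3).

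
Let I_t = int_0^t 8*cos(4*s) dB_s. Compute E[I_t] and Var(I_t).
E[I_t] = 0; Var(I_t) = 32*t + 8*sin(4*t)*cos(4*t)

The Itô integral of a deterministic integrand f(s) has mean 0 because each increment f(s) * (B_{s+ds} - B_s) has mean 0. By the Itô isometry:
  Var( int_0^t f(s) dB_s ) = E[ (int_0^t f(s) dB_s)^2 ] = int_0^t f(s)^2 ds.
Here f(s) = 8*cos(4*s), so f(s)^2 = 64*cos(4*s)^2. Integrate:
  int_0^t (64*cos(4*s)^2) ds = 32*t + 8*sin(4*t)*cos(4*t).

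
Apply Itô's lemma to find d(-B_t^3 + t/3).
d(-B_t^3 + t/3) = (1/3 - 3*B_t) dt + (-3*B_t^2) dB_t

Itô's formula for f(t, x): d f(t, B_t) = (f_t + (1/2) f_xx) dt + f_x dB_t. Compute partials of f(t, x) = t/3 - x^3:
  f_t(t,x)  = 1/3
  f_x(t,x)  = -3*x^2
  f_xx(t,x) = -6*x
Assemble drift = f_t + (1/2) f_xx = 1/3 - 3*x and diffusion = f_x = -3*x^2. Substituting x = B_t:
  d(-B_t^3 + t/3) = (1/3 - 3*B_t) dt + (-3*B_t^2) dB_t.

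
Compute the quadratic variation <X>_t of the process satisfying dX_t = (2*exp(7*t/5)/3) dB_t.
<X>_t = 10*exp(14*t/5)/63 - 10/63

For an Itô process dX_t = a(t) dt + b(t) dB_t, the quadratic variation is <X>_t = int_0^t b(s)^2 ds (the drift term does not contribute). Here b(s) = 2*exp(7*s/5)/3, so
  b(s)^2 = 4*exp(14*s/5)/9.
Integrating from 0 to t:
  <X>_t = int_0^t (4*exp(14*s/5)/9) ds = 10*exp(14*t/5)/63 - 10/63.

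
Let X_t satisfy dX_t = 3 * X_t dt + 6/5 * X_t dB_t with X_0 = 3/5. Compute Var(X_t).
Var(X_t) = 9*(exp(36*t/25) - 1)*exp(6*t)/25

For GBM dX = mu X dt + sigma X dB with X_0 = x_0, apply Itô to Y = log X: dY = (mu - sigma^2/2) dt + sigma dB, so Y_t = log(x_0) + (mu - sigma^2/2) t + sigma B_t and hence X_t = x_0 * exp((mu - sigma^2/2) t + sigma B_t).
With mu = 3, sigma = 6/5, x_0 = 3/5, this gives:
  X_t = 3/5 * exp((57/25) * t + (6/5) * B_t).
Since sigma*B_t ~ Normal(0, sigma^2 t), E[exp(sigma*B_t)] = exp(sigma^2 t / 2); so E[X_t] = x_0 * exp((mu - sigma^2/2) t) * exp(sigma^2 t / 2) = x_0 * exp(mu t) = 3*exp(3*t)/5.
Var(X_t) = E[X_t^2] - (E[X_t])^2 = x_0^2 * exp(2 mu t) * (exp(sigma^2 t) - 1) = 9*(exp(36*t/25) - 1)*exp(6*t)/25.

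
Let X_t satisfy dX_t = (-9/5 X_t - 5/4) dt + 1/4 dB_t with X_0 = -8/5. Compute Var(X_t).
Var(X_t) = 5/288 - 5*exp(-18*t/5)/288

The variance V(t) = Var(X_t) satisfies V'(t) = 2 a V(t) + c^2 with V(0) = 0 (drift coefficient is linear in X, diffusion is constant). With a = -9/5, c = 1/4, the solution is
  V(t) = (c^2 / (2 a)) * (exp(2 a t) - 1)
       = ((1/4)^2 / (2*(-9/5))) * (exp((-18/5) t) - 1)
       = 5/288 - 5*exp(-18*t/5)/288.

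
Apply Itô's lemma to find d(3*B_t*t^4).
d(3*B_t*t^4) = (12*B_t*t^3) dt + (3*t^4) dB_t

Itô's formula for f(t, x): d f(t, B_t) = (f_t + (1/2) f_xx) dt + f_x dB_t. Compute partials of f(t, x) = 3*t^4*x:
  f_t(t,x)  = 12*t^3*x
  f_x(t,x)  = 3*t^4
  f_xx(t,x) = 0
Assemble drift = f_t + (1/2) f_xx = 12*t^3*x and diffusion = f_x = 3*t^4. Substituting x = B_t:
  d(3*B_t*t^4) = (12*B_t*t^3) dt + (3*t^4) dB_t.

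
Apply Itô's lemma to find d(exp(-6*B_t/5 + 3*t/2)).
d(exp(-6*B_t/5 + 3*t/2)) = (111*exp(-6*B_t/5 + 3*t/2)/50) dt + (-6*exp(-6*B_t/5 + 3*t/2)/5) dB_t

Itô's formula for f(t, x): d f(t, B_t) = (f_t + (1/2) f_xx) dt + f_x dB_t. Compute partials of f(t, x) = exp(3*t/2 - 6*x/5):
  f_t(t,x)  = 3*exp(3*t/2 - 6*x/5)/2
  f_x(t,x)  = -6*exp(3*t/2 - 6*x/5)/5
  f_xx(t,x) = 36*exp(3*t/2 - 6*x/5)/25
Assemble drift = f_t + (1/2) f_xx = 111*exp(3*t/2 - 6*x/5)/50 and diffusion = f_x = -6*exp(3*t/2 - 6*x/5)/5. Substituting x = B_t:
  d(exp(-6*B_t/5 + 3*t/2)) = (111*exp(-6*B_t/5 + 3*t/2)/50) dt + (-6*exp(-6*B_t/5 + 3*t/2)/5) dB_t.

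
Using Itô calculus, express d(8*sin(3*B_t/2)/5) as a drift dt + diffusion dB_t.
d(8*sin(3*B_t/2)/5) = (-9*sin(3*B_t/2)/5) dt + (12*cos(3*B_t/2)/5) dB_t

Itô's formula for f(B_t) gives d f(B_t) = f'(B_t) dB_t + (1/2) f''(B_t) dt. Compute derivatives of f(x) = 8*sin(3*x/2)/5:
  f'(x)  = 12*cos(3*x/2)/5
  f''(x) = -18*sin(3*x/2)/5
Substitute x = B_t and multiply the f'' term by 1/2:
  drift     = (1/2) * (-18*sin(3*x/2)/5) evaluated at B_t = -9*sin(3*B_t/2)/5
  diffusion = (12*cos(3*x/2)/5) evaluated at B_t = 12*cos(3*B_t/2)/5
Therefore d(8*sin(3*B_t/2)/5) = (-9*sin(3*B_t/2)/5) dt + (12*cos(3*B_t/2)/5) dB_t.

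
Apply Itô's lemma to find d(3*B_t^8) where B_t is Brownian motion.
d(3*B_t^8) = (84*B_t^6) dt + (24*B_t^7) dB_t

Itô's formula for f(B_t) gives d f(B_t) = f'(B_t) dB_t + (1/2) f''(B_t) dt. Compute derivatives of f(x) = 3*x^8:
  f'(x)  = 24*x^7
  f''(x) = 168*x^6
Substitute x = B_t and multiply the f'' term by 1/2:
  drift     = (1/2) * (168*x^6) evaluated at B_t = 84*B_t^6
  diffusion = (24*x^7) evaluated at B_t = 24*B_t^7
Therefore d(3*B_t^8) = (84*B_t^6) dt + (24*B_t^7) dB_t.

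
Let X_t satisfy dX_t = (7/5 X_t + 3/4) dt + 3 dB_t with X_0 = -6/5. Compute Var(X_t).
Var(X_t) = 45*exp(14*t/5)/14 - 45/14

The variance V(t) = Var(X_t) satisfies V'(t) = 2 a V(t) + c^2 with V(0) = 0 (drift coefficient is linear in X, diffusion is constant). With a = 7/5, c = 3, the solution is
  V(t) = (c^2 / (2 a)) * (exp(2 a t) - 1)
       = (3^2 / (2*(7/5))) * (exp((14/5) t) - 1)
       = 45*exp(14*t/5)/14 - 45/14.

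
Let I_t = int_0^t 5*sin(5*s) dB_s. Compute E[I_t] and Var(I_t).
E[I_t] = 0; Var(I_t) = 25*t/2 - 5*sin(10*t)/4

The Itô integral of a deterministic integrand f(s) has mean 0 because each increment f(s) * (B_{s+ds} - B_s) has mean 0. By the Itô isometry:
  Var( int_0^t f(s) dB_s ) = E[ (int_0^t f(s) dB_s)^2 ] = int_0^t f(s)^2 ds.
Here f(s) = 5*sin(5*s), so f(s)^2 = 25*sin(5*s)^2. Integrate:
  int_0^t (25*sin(5*s)^2) ds = 25*t/2 - 5*sin(10*t)/4.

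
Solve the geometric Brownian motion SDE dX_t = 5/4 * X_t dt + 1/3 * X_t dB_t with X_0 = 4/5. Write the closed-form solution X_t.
X_t = 4/5 * exp((43/36) * t + (1/3) * B_t)

For GBM dX = mu X dt + sigma X dB with X_0 = x_0, apply Itô to Y = log X: dY = (mu - sigma^2/2) dt + sigma dB, so Y_t = log(x_0) + (mu - sigma^2/2) t + sigma B_t and hence X_t = x_0 * exp((mu - sigma^2/2) t + sigma B_t).
With mu = 5/4, sigma = 1/3, x_0 = 4/5, this gives:
  X_t = 4/5 * exp((43/36) * t + (1/3) * B_t).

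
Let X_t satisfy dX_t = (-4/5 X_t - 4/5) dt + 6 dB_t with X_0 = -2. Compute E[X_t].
E[X_t] = -1 - exp(-4*t/5)

Taking expectations and using E[dB_t] = 0, the mean m(t) = E[X_t] satisfies the ODE m'(t) = a m(t) + b with m(0) = x_0. With a = -4/5, b = -4/5, x_0 = -2, the solution is
  m(t) = x_0 * exp(a t) + (b/a) * (exp(a t) - 1)
       = (-2) * exp((-4/5) t) + ((-4/5)/(-4/5)) * (exp((-4/5) t) - 1)
       = -1 - exp(-4*t/5).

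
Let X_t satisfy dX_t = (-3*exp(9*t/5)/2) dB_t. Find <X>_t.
<X>_t = 5*exp(18*t/5)/8 - 5/8

For an Itô process dX_t = a(t) dt + b(t) dB_t, the quadratic variation is <X>_t = int_0^t b(s)^2 ds (the drift term does not contribute). Here b(s) = -3*exp(9*s/5)/2, so
  b(s)^2 = 9*exp(18*s/5)/4.
Integrating from 0 to t:
  <X>_t = int_0^t (9*exp(18*s/5)/4) ds = 5*exp(18*t/5)/8 - 5/8.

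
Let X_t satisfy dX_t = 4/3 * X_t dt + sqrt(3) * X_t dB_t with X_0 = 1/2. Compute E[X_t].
E[X_t] = exp(4*t/3)/2

For GBM dX = mu X dt + sigma X dB with X_0 = x_0, apply Itô to Y = log X: dY = (mu - sigma^2/2) dt + sigma dB, so Y_t = log(x_0) + (mu - sigma^2/2) t + sigma B_t and hence X_t = x_0 * exp((mu - sigma^2/2) t + sigma B_t).
With mu = 4/3, sigma = sqrt(3), x_0 = 1/2, this gives:
  X_t = 1/2 * exp((-1/6) * t + (sqrt(3)) * B_t).
Since sigma*B_t ~ Normal(0, sigma^2 t), E[exp(sigma*B_t)] = exp(sigma^2 t / 2); so E[X_t] = x_0 * exp((mu - sigma^2/2) t) * exp(sigma^2 t / 2) = x_0 * exp(mu t) = exp(4*t/3)/2.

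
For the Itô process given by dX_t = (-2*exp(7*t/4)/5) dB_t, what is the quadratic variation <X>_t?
<X>_t = 8*exp(7*t/2)/175 - 8/175

For an Itô process dX_t = a(t) dt + b(t) dB_t, the quadratic variation is <X>_t = int_0^t b(s)^2 ds (the drift term does not contribute). Here b(s) = -2*exp(7*s/4)/5, so
  b(s)^2 = 4*exp(7*s/2)/25.
Integrating from 0 to t:
  <X>_t = int_0^t (4*exp(7*s/2)/25) ds = 8*exp(7*t/2)/175 - 8/175.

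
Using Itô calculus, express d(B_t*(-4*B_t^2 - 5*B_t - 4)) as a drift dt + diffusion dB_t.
d(B_t*(-4*B_t^2 - 5*B_t - 4)) = (-12*B_t - 5) dt + (-12*B_t^2 - 10*B_t - 4) dB_t

Itô's formula for f(B_t) gives d f(B_t) = f'(B_t) dB_t + (1/2) f''(B_t) dt. Compute derivatives of f(x) = x*(-4*x^2 - 5*x - 4):
  f'(x)  = -12*x^2 - 10*x - 4
  f''(x) = -24*x - 10
Substitute x = B_t and multiply the f'' term by 1/2:
  drift     = (1/2) * (-24*x - 10) evaluated at B_t = -12*B_t - 5
  diffusion = (-12*x^2 - 10*x - 4) evaluated at B_t = -12*B_t^2 - 10*B_t - 4
Therefore d(B_t*(-4*B_t^2 - 5*B_t - 4)) = (-12*B_t - 5) dt + (-12*B_t^2 - 10*B_t - 4) dB_t.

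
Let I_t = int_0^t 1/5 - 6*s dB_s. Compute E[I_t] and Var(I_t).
E[I_t] = 0; Var(I_t) = t*(300*t^2 - 30*t + 1)/25

The Itô integral of a deterministic integrand f(s) has mean 0 because each increment f(s) * (B_{s+ds} - B_s) has mean 0. By the Itô isometry:
  Var( int_0^t f(s) dB_s ) = E[ (int_0^t f(s) dB_s)^2 ] = int_0^t f(s)^2 ds.
Here f(s) = 1/5 - 6*s, so f(s)^2 = (30*s - 1)^2/25. Integrate:
  int_0^t ((30*s - 1)^2/25) ds = t*(300*t^2 - 30*t + 1)/25.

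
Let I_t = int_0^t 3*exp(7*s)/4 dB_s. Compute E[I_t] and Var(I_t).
E[I_t] = 0; Var(I_t) = 9*exp(14*t)/224 - 9/224

The Itô integral of a deterministic integrand f(s) has mean 0 because each increment f(s) * (B_{s+ds} - B_s) has mean 0. By the Itô isometry:
  Var( int_0^t f(s) dB_s ) = E[ (int_0^t f(s) dB_s)^2 ] = int_0^t f(s)^2 ds.
Here f(s) = 3*exp(7*s)/4, so f(s)^2 = 9*exp(14*s)/16. Integrate:
  int_0^t (9*exp(14*s)/16) ds = 9*exp(14*t)/224 - 9/224.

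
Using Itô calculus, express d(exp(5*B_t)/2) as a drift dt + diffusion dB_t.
d(exp(5*B_t)/2) = (25*exp(5*B_t)/4) dt + (5*exp(5*B_t)/2) dB_t

Itô's formula for f(B_t) gives d f(B_t) = f'(B_t) dB_t + (1/2) f''(B_t) dt. Compute derivatives of f(x) = exp(5*x)/2:
  f'(x)  = 5*exp(5*x)/2
  f''(x) = 25*exp(5*x)/2
Substitute x = B_t and multiply the f'' term by 1/2:
  drift     = (1/2) * (25*exp(5*x)/2) evaluated at B_t = 25*exp(5*B_t)/4
  diffusion = (5*exp(5*x)/2) evaluated at B_t = 5*exp(5*B_t)/2
Therefore d(exp(5*B_t)/2) = (25*exp(5*B_t)/4) dt + (5*exp(5*B_t)/2) dB_t.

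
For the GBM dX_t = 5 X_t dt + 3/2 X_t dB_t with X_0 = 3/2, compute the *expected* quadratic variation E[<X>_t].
E[<X>_t] = 81*exp(49*t/4)/196 - 81/196

<X>_t = int_0^t ((3/2) * X_s)^2 ds. Taking expectation inside the integral: E[<X>_t] = (3/2)^2 * int_0^t E[X_s^2] ds. For GBM, E[X_s^2] = x_0^2 * exp((2 mu + sigma^2) s). Integrating:
  E[<X>_t] = (3/2)^2 * (3/2)^2 * (exp((2*5 + (3/2)^2) t) - 1) / (2*5 + (3/2)^2)
           = (3/2)^2 * (3/2)^2 * (exp((49/4) t) - 1) / (49/4) = 81*exp(49*t/4)/196 - 81/196.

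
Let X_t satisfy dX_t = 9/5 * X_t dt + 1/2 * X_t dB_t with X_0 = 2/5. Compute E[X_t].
E[X_t] = 2*exp(9*t/5)/5

For GBM dX = mu X dt + sigma X dB with X_0 = x_0, apply Itô to Y = log X: dY = (mu - sigma^2/2) dt + sigma dB, so Y_t = log(x_0) + (mu - sigma^2/2) t + sigma B_t and hence X_t = x_0 * exp((mu - sigma^2/2) t + sigma B_t).
With mu = 9/5, sigma = 1/2, x_0 = 2/5, this gives:
  X_t = 2/5 * exp((67/40) * t + (1/2) * B_t).
Since sigma*B_t ~ Normal(0, sigma^2 t), E[exp(sigma*B_t)] = exp(sigma^2 t / 2); so E[X_t] = x_0 * exp((mu - sigma^2/2) t) * exp(sigma^2 t / 2) = x_0 * exp(mu t) = 2*exp(9*t/5)/5.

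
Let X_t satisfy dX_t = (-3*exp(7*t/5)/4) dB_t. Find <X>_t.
<X>_t = 45*exp(14*t/5)/224 - 45/224

For an Itô process dX_t = a(t) dt + b(t) dB_t, the quadratic variation is <X>_t = int_0^t b(s)^2 ds (the drift term does not contribute). Here b(s) = -3*exp(7*s/5)/4, so
  b(s)^2 = 9*exp(14*s/5)/16.
Integrating from 0 to t:
  <X>_t = int_0^t (9*exp(14*s/5)/16) ds = 45*exp(14*t/5)/224 - 45/224.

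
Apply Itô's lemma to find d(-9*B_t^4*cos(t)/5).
d(-9*B_t^4*cos(t)/5) = (9*B_t^2*(B_t^2*sin(t) - 6*cos(t))/5) dt + (-36*B_t^3*cos(t)/5) dB_t

Itô's formula for f(t, x): d f(t, B_t) = (f_t + (1/2) f_xx) dt + f_x dB_t. Compute partials of f(t, x) = -9*x^4*cos(t)/5:
  f_t(t,x)  = 9*x^4*sin(t)/5
  f_x(t,x)  = -36*x^3*cos(t)/5
  f_xx(t,x) = -108*x^2*cos(t)/5
Assemble drift = f_t + (1/2) f_xx = 9*x^2*(x^2*sin(t) - 6*cos(t))/5 and diffusion = f_x = -36*x^3*cos(t)/5. Substituting x = B_t:
  d(-9*B_t^4*cos(t)/5) = (9*B_t^2*(B_t^2*sin(t) - 6*cos(t))/5) dt + (-36*B_t^3*cos(t)/5) dB_t.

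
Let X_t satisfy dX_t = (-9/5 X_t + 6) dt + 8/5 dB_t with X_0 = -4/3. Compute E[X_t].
E[X_t] = 10/3 - 14*exp(-9*t/5)/3

Taking expectations and using E[dB_t] = 0, the mean m(t) = E[X_t] satisfies the ODE m'(t) = a m(t) + b with m(0) = x_0. With a = -9/5, b = 6, x_0 = -4/3, the solution is
  m(t) = x_0 * exp(a t) + (b/a) * (exp(a t) - 1)
       = (-4/3) * exp((-9/5) t) + (6/(-9/5)) * (exp((-9/5) t) - 1)
       = 10/3 - 14*exp(-9*t/5)/3.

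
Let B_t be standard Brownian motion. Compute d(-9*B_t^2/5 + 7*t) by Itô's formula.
d(-9*B_t^2/5 + 7*t) = (26/5) dt + (-18*B_t/5) dB_t

Itô's formula for f(t, x): d f(t, B_t) = (f_t + (1/2) f_xx) dt + f_x dB_t. Compute partials of f(t, x) = 7*t - 9*x^2/5:
  f_t(t,x)  = 7
  f_x(t,x)  = -18*x/5
  f_xx(t,x) = -18/5
Assemble drift = f_t + (1/2) f_xx = 26/5 and diffusion = f_x = -18*x/5. Substituting x = B_t:
  d(-9*B_t^2/5 + 7*t) = (26/5) dt + (-18*B_t/5) dB_t.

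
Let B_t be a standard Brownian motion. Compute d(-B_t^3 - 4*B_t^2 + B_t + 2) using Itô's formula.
d(-B_t^3 - 4*B_t^2 + B_t + 2) = (-3*B_t - 4) dt + (-3*B_t^2 - 8*B_t + 1) dB_t

Itô's formula for f(B_t) gives d f(B_t) = f'(B_t) dB_t + (1/2) f''(B_t) dt. Compute derivatives of f(x) = -x^3 - 4*x^2 + x + 2:
  f'(x)  = -3*x^2 - 8*x + 1
  f''(x) = -6*x - 8
Substitute x = B_t and multiply the f'' term by 1/2:
  drift     = (1/2) * (-6*x - 8) evaluated at B_t = -3*B_t - 4
  diffusion = (-3*x^2 - 8*x + 1) evaluated at B_t = -3*B_t^2 - 8*B_t + 1
Therefore d(-B_t^3 - 4*B_t^2 + B_t + 2) = (-3*B_t - 4) dt + (-3*B_t^2 - 8*B_t + 1) dB_t.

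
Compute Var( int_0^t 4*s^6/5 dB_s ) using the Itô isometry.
Var = 16*t^13/325

The Itô integral of a deterministic integrand f(s) has mean 0 because each increment f(s) * (B_{s+ds} - B_s) has mean 0. By the Itô isometry:
  Var( int_0^t f(s) dB_s ) = E[ (int_0^t f(s) dB_s)^2 ] = int_0^t f(s)^2 ds.
Here f(s) = 4*s^6/5, so f(s)^2 = 16*s^12/25. Integrate:
  int_0^t (16*s^12/25) ds = 16*t^13/325.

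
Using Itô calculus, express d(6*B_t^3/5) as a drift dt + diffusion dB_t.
d(6*B_t^3/5) = (18*B_t/5) dt + (18*B_t^2/5) dB_t

Itô's formula for f(B_t) gives d f(B_t) = f'(B_t) dB_t + (1/2) f''(B_t) dt. Compute derivatives of f(x) = 6*x^3/5:
  f'(x)  = 18*x^2/5
  f''(x) = 36*x/5
Substitute x = B_t and multiply the f'' term by 1/2:
  drift     = (1/2) * (36*x/5) evaluated at B_t = 18*B_t/5
  diffusion = (18*x^2/5) evaluated at B_t = 18*B_t^2/5
Therefore d(6*B_t^3/5) = (18*B_t/5) dt + (18*B_t^2/5) dB_t.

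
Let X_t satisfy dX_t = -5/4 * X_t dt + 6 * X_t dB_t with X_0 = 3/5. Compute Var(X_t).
Var(X_t) = (9*exp(36*t) - 9)*exp(-5*t/2)/25

For GBM dX = mu X dt + sigma X dB with X_0 = x_0, apply Itô to Y = log X: dY = (mu - sigma^2/2) dt + sigma dB, so Y_t = log(x_0) + (mu - sigma^2/2) t + sigma B_t and hence X_t = x_0 * exp((mu - sigma^2/2) t + sigma B_t).
With mu = -5/4, sigma = 6, x_0 = 3/5, this gives:
  X_t = 3/5 * exp((-77/4) * t + (6) * B_t).
Since sigma*B_t ~ Normal(0, sigma^2 t), E[exp(sigma*B_t)] = exp(sigma^2 t / 2); so E[X_t] = x_0 * exp((mu - sigma^2/2) t) * exp(sigma^2 t / 2) = x_0 * exp(mu t) = 3*exp(-5*t/4)/5.
Var(X_t) = E[X_t^2] - (E[X_t])^2 = x_0^2 * exp(2 mu t) * (exp(sigma^2 t) - 1) = (9*exp(36*t) - 9)*exp(-5*t/2)/25.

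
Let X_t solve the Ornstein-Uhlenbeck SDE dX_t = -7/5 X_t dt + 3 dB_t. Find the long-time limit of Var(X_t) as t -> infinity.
lim Var(X_t) = 45/14

The OU SDE dX = -theta X dt + sigma dB admits the integrating factor exp(theta t): d(exp(theta t) X_t) = sigma exp(theta t) dB_t. Integrating from 0 to t gives X_t = x_0 * exp(-theta t) + sigma * int_0^t exp(-theta (t-s)) dB_s for any initial x_0. The Itô integral has variance (by the Itô isometry) sigma^2 * int_0^t exp(-2 theta (t - s)) ds = sigma^2 * (1 - exp(-2 theta t)) / (2 theta), independent of x_0.
With theta = 7/5, sigma = 3:
  Var(X_t) = (3)^2 * (1 - exp(-2*7/5 t)) / (2 * 7/5) = 45/14 - 45*exp(-14*t/5)/14.
As t -> infinity, exp(-2*7/5 t) -> 0, so the stationary variance is sigma^2 / (2 theta) = 45/14.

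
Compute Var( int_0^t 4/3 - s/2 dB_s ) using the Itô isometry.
Var = t*(3*t^2 - 24*t + 64)/36

The Itô integral of a deterministic integrand f(s) has mean 0 because each increment f(s) * (B_{s+ds} - B_s) has mean 0. By the Itô isometry:
  Var( int_0^t f(s) dB_s ) = E[ (int_0^t f(s) dB_s)^2 ] = int_0^t f(s)^2 ds.
Here f(s) = 4/3 - s/2, so f(s)^2 = (3*s - 8)^2/36. Integrate:
  int_0^t ((3*s - 8)^2/36) ds = t*(3*t^2 - 24*t + 64)/36.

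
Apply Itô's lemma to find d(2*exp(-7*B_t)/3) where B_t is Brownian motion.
d(2*exp(-7*B_t)/3) = (49*exp(-7*B_t)/3) dt + (-14*exp(-7*B_t)/3) dB_t

Itô's formula for f(B_t) gives d f(B_t) = f'(B_t) dB_t + (1/2) f''(B_t) dt. Compute derivatives of f(x) = 2*exp(-7*x)/3:
  f'(x)  = -14*exp(-7*x)/3
  f''(x) = 98*exp(-7*x)/3
Substitute x = B_t and multiply the f'' term by 1/2:
  drift     = (1/2) * (98*exp(-7*x)/3) evaluated at B_t = 49*exp(-7*B_t)/3
  diffusion = (-14*exp(-7*x)/3) evaluated at B_t = -14*exp(-7*B_t)/3
Therefore d(2*exp(-7*B_t)/3) = (49*exp(-7*B_t)/3) dt + (-14*exp(-7*B_t)/3) dB_t.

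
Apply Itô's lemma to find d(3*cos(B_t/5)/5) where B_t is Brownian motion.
d(3*cos(B_t/5)/5) = (-3*cos(B_t/5)/250) dt + (-3*sin(B_t/5)/25) dB_t

Itô's formula for f(B_t) gives d f(B_t) = f'(B_t) dB_t + (1/2) f''(B_t) dt. Compute derivatives of f(x) = 3*cos(x/5)/5:
  f'(x)  = -3*sin(x/5)/25
  f''(x) = -3*cos(x/5)/125
Substitute x = B_t and multiply the f'' term by 1/2:
  drift     = (1/2) * (-3*cos(x/5)/125) evaluated at B_t = -3*cos(B_t/5)/250
  diffusion = (-3*sin(x/5)/25) evaluated at B_t = -3*sin(B_t/5)/25
Therefore d(3*cos(B_t/5)/5) = (-3*cos(B_t/5)/250) dt + (-3*sin(B_t/5)/25) dB_t.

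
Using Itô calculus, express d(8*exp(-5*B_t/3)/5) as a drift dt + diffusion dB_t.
d(8*exp(-5*B_t/3)/5) = (20*exp(-5*B_t/3)/9) dt + (-8*exp(-5*B_t/3)/3) dB_t

Itô's formula for f(B_t) gives d f(B_t) = f'(B_t) dB_t + (1/2) f''(B_t) dt. Compute derivatives of f(x) = 8*exp(-5*x/3)/5:
  f'(x)  = -8*exp(-5*x/3)/3
  f''(x) = 40*exp(-5*x/3)/9
Substitute x = B_t and multiply the f'' term by 1/2:
  drift     = (1/2) * (40*exp(-5*x/3)/9) evaluated at B_t = 20*exp(-5*B_t/3)/9
  diffusion = (-8*exp(-5*x/3)/3) evaluated at B_t = -8*exp(-5*B_t/3)/3
Therefore d(8*exp(-5*B_t/3)/5) = (20*exp(-5*B_t/3)/9) dt + (-8*exp(-5*B_t/3)/3) dB_t.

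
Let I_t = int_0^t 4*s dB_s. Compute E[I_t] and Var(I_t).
E[I_t] = 0; Var(I_t) = 16*t^3/3

The Itô integral of a deterministic integrand f(s) has mean 0 because each increment f(s) * (B_{s+ds} - B_s) has mean 0. By the Itô isometry:
  Var( int_0^t f(s) dB_s ) = E[ (int_0^t f(s) dB_s)^2 ] = int_0^t f(s)^2 ds.
Here f(s) = 4*s, so f(s)^2 = 16*s^2. Integrate:
  int_0^t (16*s^2) ds = 16*t^3/3.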